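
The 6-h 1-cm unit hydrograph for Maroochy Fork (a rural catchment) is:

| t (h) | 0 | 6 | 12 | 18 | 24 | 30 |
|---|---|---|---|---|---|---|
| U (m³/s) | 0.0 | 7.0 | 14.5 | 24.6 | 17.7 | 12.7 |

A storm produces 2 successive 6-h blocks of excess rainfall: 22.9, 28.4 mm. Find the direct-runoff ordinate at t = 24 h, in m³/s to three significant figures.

By discrete convolution, Q_j = Σ (P_i / 10 mm) · U_{j−i}.
At t = 24 h (j=4): Q = (22.9/10)·17.7 + (28.4/10)·24.6 = 110 m³/s.

Q ≈ 110 m³/s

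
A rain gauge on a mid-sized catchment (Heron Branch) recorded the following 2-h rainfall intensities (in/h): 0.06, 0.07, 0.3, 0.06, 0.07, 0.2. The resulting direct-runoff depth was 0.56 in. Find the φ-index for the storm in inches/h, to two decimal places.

Only the 2 blocks with intensity above φ contribute runoff: 0.3, 0.2 in/h.
Σ(I−φ)·Δt = d  ⇒  (0.3+0.2 − 2φ)·2 = 0.56
φ = (0.5000 − 0.56/2) / 2 = 0.11 in/h.

φ ≈ 0.11 in/h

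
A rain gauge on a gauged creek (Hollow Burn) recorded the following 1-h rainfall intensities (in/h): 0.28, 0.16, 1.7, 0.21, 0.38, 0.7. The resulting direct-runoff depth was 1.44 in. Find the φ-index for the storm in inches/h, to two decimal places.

φ ≈ 0.48 in/h

Only the 2 blocks with intensity above φ contribute runoff: 1.7, 0.7 in/h.
Σ(I−φ)·Δt = d  ⇒  (1.7+0.7 − 2φ)·1 = 1.44
φ = (2.400 − 1.44/1) / 2 = 0.48 in/h.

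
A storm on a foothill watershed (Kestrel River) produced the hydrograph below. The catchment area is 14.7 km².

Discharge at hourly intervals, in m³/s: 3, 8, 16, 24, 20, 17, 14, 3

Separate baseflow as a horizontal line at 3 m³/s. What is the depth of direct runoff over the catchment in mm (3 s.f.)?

d ≈ 19.8 mm

Direct runoff: 0.0, 5.0, 13.0, 21.0, 17.0, 14.0, 11.0, 0.0 m³/s; ΣQ_DR = 81.00 m³/s.
V = ΣQ_DR · Δt = 81.00 × 3600 s = 2.916 × 10^5 m³.
Over A = 14.7 km², depth = V / A = 19.8 mm.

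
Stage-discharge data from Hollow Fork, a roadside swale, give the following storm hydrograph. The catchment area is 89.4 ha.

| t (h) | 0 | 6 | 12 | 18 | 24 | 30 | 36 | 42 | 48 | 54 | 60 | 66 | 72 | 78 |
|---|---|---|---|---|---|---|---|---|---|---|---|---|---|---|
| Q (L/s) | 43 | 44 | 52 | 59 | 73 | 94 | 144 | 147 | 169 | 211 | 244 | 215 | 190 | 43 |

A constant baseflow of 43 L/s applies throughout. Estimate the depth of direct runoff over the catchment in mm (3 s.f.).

d ≈ 27.2 mm

Direct runoff: 0.0, 1.0, 9.0, 16.0, 30.0, 51.0, 101.0, 104.0, 126.0, 168.0, 201.0, 172.0, 147.0, 0.0 L/s; ΣQ_DR = 1126 L/s.
V = ΣQ_DR · Δt = 1126 × 21600 s = 2.432 × 10^7 L.
Over A = 89.4 ha, depth = V / A = 27.2 mm.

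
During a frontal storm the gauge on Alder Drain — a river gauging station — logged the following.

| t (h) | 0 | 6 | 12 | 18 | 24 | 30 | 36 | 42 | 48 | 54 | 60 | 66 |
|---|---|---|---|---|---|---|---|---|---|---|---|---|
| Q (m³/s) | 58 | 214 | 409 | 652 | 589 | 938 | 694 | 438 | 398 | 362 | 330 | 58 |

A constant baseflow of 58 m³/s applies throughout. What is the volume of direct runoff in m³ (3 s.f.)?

Direct-runoff ordinates (Q − Q_b): 0.0, 156.0, 351.0, 594.0, 531.0, 880.0, 636.0, 380.0, 340.0, 304.0, 272.0, 0.0 m³/s.
ΣQ_DR = 4444 m³/s.
With Δt = 6 h = 21600 s, V = ΣQ_DR · Δt = 4444 × 21600 = 9.60 × 10^7 m³.

V ≈ 9.60 × 10^7 m³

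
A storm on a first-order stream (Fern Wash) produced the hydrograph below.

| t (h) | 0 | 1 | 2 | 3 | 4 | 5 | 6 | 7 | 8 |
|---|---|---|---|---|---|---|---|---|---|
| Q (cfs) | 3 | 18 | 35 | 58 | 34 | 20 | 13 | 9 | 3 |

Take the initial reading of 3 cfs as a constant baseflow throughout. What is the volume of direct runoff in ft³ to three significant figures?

V ≈ 5.98 × 10^5 ft³

Direct-runoff ordinates (Q − Q_b): 0.0, 15.0, 32.0, 55.0, 31.0, 17.0, 10.0, 6.0, 0.0 cfs.
ΣQ_DR = 166.0 cfs.
With Δt = 1 h = 3600 s, V = ΣQ_DR · Δt = 166.0 × 3600 = 5.98 × 10^5 ft³.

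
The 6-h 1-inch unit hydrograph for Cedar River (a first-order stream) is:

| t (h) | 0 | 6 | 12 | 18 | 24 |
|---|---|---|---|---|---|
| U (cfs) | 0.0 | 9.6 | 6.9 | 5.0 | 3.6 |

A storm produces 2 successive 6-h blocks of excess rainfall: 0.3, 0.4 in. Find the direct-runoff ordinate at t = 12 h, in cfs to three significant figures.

By discrete convolution, Q_j = Σ (P_i / 1 in) · U_{j−i}.
At t = 12 h (j=2): Q = (0.3/1)·6.9 + (0.4/1)·9.6 = 5.91 cfs.

Q ≈ 5.91 cfs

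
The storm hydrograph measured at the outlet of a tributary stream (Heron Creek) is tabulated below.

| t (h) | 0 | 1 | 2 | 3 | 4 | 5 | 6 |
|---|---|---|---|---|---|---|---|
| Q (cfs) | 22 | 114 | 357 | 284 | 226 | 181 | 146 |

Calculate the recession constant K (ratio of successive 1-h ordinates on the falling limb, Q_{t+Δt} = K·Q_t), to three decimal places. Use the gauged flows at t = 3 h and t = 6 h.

Using the recession-limb readings at t = 3 h and t = 6 h: Q falls from 284 to 146 cfs over 3 intervals.
K = (Q₂/Q₁)^(1/3) = (146/284)^(1/3) = 0.801.

K ≈ 0.801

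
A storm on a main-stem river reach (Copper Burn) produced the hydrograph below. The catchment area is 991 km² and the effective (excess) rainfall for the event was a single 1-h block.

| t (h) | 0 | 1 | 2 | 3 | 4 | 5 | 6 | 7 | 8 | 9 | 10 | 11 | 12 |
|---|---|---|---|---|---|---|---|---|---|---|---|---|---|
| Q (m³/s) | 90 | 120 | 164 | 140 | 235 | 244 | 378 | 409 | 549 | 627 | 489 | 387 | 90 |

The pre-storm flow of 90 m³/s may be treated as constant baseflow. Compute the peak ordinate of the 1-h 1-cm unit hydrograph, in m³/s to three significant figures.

U_p ≈ 537 m³/s

Direct runoff: 0.0, 30.0, 74.0, 50.0, 145.0, 154.0, 288.0, 319.0, 459.0, 537.0, 399.0, 297.0, 0.0 m³/s; ΣQ_DR = 2752 m³/s, peak = 537.0 m³/s.
Runoff depth d = ΣQ_DR·Δt / A = 2752 × 3600 / (991 km²) = 9.997 mm.
The 1-cm UH is the DRH scaled by (10 mm)/d, so U_p = 537.0 × 10/9.997 = 537 m³/s.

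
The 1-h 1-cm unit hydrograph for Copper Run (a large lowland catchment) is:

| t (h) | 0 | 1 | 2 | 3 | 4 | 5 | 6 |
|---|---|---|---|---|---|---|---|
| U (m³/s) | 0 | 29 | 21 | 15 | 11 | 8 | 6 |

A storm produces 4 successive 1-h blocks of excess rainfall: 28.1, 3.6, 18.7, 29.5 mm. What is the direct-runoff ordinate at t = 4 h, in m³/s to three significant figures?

By discrete convolution, Q_j = Σ (P_i / 10 mm) · U_{j−i}.
At t = 4 h (j=4): Q = (28.1/10)·11 + (3.6/10)·15 + (18.7/10)·21 + (29.5/10)·29 = 161 m³/s.

Q ≈ 161 m³/s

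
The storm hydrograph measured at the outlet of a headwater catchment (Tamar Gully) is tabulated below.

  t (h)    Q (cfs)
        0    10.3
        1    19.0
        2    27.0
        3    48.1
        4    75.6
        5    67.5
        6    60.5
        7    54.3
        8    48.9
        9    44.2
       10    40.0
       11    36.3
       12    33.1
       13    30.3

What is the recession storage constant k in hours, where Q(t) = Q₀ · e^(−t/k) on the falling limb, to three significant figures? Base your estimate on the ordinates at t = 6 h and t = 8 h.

k ≈ 9.40 h

On the falling limb, Q drops from 60.5 to 48.9 cfs between t = 6 h and t = 8 h (Δt = 2 h).
k = −Δt / ln(Q₂/Q₁) = −2 / ln(48.9/60.5) = 9.40 h.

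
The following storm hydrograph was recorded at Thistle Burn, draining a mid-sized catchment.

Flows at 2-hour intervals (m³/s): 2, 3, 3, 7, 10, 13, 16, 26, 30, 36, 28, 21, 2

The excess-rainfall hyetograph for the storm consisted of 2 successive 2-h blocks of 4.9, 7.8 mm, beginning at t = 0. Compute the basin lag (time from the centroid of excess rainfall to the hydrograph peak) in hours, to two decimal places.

Centroid of excess rainfall: t_c = Σ P_i·t̄_i / ΣP_i = 2.2283 h (block centres at 1, 3 h).
Hydrograph peak occurs at t = 18 h, so basin lag t_L = 18 − 2.2283 = 15.77 h.

t_L ≈ 15.77 h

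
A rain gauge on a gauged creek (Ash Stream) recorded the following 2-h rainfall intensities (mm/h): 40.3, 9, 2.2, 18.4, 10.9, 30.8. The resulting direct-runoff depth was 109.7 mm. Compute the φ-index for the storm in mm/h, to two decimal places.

Only the 3 blocks with intensity above φ contribute runoff: 40.3, 18.4, 30.8 mm/h.
Σ(I−φ)·Δt = d  ⇒  (40.3+18.4+30.8 − 3φ)·2 = 109.7
φ = (89.50 − 109.7/2) / 3 = 11.55 mm/h.

φ ≈ 11.55 mm/h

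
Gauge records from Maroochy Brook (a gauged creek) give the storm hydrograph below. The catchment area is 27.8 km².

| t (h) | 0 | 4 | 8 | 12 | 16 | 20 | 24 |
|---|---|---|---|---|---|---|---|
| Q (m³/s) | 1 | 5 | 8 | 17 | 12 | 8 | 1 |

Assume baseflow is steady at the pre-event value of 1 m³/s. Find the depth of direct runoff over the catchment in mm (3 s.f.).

d ≈ 23.3 mm

Direct runoff: 0.0, 4.0, 7.0, 16.0, 11.0, 7.0, 0.0 m³/s; ΣQ_DR = 45.00 m³/s.
V = ΣQ_DR · Δt = 45.00 × 14400 s = 6.480 × 10^5 m³.
Over A = 27.8 km², depth = V / A = 23.3 mm.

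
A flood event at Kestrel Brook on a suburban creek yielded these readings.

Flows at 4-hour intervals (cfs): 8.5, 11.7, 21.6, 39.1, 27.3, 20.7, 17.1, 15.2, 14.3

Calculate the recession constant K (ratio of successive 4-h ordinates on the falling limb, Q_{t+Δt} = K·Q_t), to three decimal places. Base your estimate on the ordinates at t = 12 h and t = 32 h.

K ≈ 0.818

Using the recession-limb readings at t = 12 h and t = 32 h: Q falls from 39.1 to 14.3 cfs over 5 intervals.
K = (Q₂/Q₁)^(1/5) = (14.3/39.1)^(1/5) = 0.818.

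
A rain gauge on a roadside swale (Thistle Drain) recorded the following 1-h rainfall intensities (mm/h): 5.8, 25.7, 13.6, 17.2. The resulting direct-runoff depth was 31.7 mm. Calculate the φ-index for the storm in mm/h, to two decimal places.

Only the 3 blocks with intensity above φ contribute runoff: 25.7, 13.6, 17.2 mm/h.
Σ(I−φ)·Δt = d  ⇒  (25.7+13.6+17.2 − 3φ)·1 = 31.7
φ = (56.50 − 31.7/1) / 3 = 8.27 mm/h.

φ ≈ 8.27 mm/h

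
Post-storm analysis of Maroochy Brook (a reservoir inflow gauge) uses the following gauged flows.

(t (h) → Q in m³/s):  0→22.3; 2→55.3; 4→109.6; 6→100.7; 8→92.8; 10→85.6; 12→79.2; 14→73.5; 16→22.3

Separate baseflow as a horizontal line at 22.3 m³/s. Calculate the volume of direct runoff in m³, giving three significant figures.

V ≈ 3.17 × 10^6 m³

Direct-runoff ordinates (Q − Q_b): 0.0, 33.0, 87.3, 78.4, 70.5, 63.3, 56.9, 51.2, 0.0 m³/s.
ΣQ_DR = 440.6 m³/s.
With Δt = 2 h = 7200 s, V = ΣQ_DR · Δt = 440.6 × 7200 = 3.17 × 10^6 m³.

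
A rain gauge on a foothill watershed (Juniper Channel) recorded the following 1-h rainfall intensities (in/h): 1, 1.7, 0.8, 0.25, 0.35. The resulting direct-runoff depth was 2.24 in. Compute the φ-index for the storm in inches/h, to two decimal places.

Only the 3 blocks with intensity above φ contribute runoff: 1, 1.7, 0.8 in/h.
Σ(I−φ)·Δt = d  ⇒  (1+1.7+0.8 − 3φ)·1 = 2.24
φ = (3.500 − 2.24/1) / 3 = 0.42 in/h.

φ ≈ 0.42 in/h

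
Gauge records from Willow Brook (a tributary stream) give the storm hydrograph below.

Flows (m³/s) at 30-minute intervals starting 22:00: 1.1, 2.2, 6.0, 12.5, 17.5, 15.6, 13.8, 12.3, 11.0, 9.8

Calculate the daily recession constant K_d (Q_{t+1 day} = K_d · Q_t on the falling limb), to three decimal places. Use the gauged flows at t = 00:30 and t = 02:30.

K_d ≈ 0.004

Between t = 00:30 and t = 02:30 the flow falls from 15.6 to 9.8 m³/s over 4×0.5 h = 2 h.
Per-interval ratio K = (9.8/15.6)^(1/4) = 0.8903; K_d = K^(24/0.5) = 0.004.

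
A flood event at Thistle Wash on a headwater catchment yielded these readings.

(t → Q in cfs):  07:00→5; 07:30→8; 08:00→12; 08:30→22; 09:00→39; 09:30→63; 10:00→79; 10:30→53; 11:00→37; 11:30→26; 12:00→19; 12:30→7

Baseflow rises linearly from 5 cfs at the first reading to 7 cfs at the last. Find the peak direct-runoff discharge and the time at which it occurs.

Q_p = 72.91 cfs at t = 10:00

Subtracting baseflow gives direct-runoff ordinates: 0.00, 2.82, 6.64, 16.45, 33.27, 57.09, 72.91, 46.73, 30.55, 19.36, 12.18, 0.00 cfs.
The maximum is 72.91 cfs, occurring at the reading for t = 10:00.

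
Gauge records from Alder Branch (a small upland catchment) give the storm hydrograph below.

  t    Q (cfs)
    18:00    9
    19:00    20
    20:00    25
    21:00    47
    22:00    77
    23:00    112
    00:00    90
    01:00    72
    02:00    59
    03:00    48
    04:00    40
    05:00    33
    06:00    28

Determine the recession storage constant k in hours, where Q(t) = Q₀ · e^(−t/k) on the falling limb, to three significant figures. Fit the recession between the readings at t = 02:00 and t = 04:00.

k ≈ 5.15 h

On the falling limb, Q drops from 59 to 40 cfs between t = 02:00 and t = 04:00 (Δt = 2 h).
k = −Δt / ln(Q₂/Q₁) = −2 / ln(40/59) = 5.15 h.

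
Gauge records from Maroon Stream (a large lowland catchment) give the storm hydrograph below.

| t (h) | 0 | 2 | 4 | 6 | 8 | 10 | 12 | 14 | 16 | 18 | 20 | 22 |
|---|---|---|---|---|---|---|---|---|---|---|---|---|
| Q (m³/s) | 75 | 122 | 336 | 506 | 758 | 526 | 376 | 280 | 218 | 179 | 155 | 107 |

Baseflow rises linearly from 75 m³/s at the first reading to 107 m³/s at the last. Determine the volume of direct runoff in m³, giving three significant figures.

Direct-runoff ordinates (Q − Q_b): 0.00, 44.09, 255.18, 422.27, 671.36, 436.45, 283.55, 184.64, 119.73, 77.82, 50.91, 0.00 m³/s.
ΣQ_DR = 2546 m³/s.
With Δt = 2 h = 7200 s, V = ΣQ_DR · Δt = 2546 × 7200 = 1.83 × 10^7 m³.

V ≈ 1.83 × 10^7 m³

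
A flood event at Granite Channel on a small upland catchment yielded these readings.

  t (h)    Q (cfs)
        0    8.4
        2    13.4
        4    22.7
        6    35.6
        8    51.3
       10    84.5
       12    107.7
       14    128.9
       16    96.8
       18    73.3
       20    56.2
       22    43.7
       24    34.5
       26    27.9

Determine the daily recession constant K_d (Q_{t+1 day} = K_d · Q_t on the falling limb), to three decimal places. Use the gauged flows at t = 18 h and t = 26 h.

Between t = 18 h and t = 26 h the flow falls from 73.3 to 27.9 cfs over 4×2 h = 8 h.
Per-interval ratio K = (27.9/73.3)^(1/4) = 0.7855; K_d = K^(24/2) = 0.055.

K_d ≈ 0.055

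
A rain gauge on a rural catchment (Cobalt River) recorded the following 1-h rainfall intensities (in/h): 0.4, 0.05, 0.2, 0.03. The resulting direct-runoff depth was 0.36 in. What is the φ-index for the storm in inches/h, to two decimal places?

φ ≈ 0.12 in/h

Only the 2 blocks with intensity above φ contribute runoff: 0.4, 0.2 in/h.
Σ(I−φ)·Δt = d  ⇒  (0.4+0.2 − 2φ)·1 = 0.36
φ = (0.6000 − 0.36/1) / 2 = 0.12 in/h.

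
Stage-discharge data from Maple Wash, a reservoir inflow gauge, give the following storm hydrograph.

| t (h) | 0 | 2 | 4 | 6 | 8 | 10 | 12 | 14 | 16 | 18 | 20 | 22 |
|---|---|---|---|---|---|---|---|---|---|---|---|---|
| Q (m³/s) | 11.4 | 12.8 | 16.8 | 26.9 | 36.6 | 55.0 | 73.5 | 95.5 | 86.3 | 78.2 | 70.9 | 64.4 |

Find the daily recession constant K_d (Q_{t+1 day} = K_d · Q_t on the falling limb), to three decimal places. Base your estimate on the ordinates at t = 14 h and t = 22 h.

Between t = 14 h and t = 22 h the flow falls from 95.5 to 64.4 m³/s over 4×2 h = 8 h.
Per-interval ratio K = (64.4/95.5)^(1/4) = 0.9062; K_d = K^(24/2) = 0.307.

K_d ≈ 0.307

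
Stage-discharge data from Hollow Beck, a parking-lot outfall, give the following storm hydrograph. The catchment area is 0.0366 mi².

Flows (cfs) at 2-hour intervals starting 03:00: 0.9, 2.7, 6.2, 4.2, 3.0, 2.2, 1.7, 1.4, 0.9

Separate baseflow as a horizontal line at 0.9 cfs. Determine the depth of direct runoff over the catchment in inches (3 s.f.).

Direct runoff: 0.0, 1.8, 5.3, 3.3, 2.1, 1.3, 0.8, 0.5, 0.0 cfs; ΣQ_DR = 15.10 cfs.
V = ΣQ_DR · Δt = 15.10 × 7200 s = 1.087 × 10^5 ft³.
Over A = 0.0366 mi², depth = V / A = 1.28 in.

d ≈ 1.28 in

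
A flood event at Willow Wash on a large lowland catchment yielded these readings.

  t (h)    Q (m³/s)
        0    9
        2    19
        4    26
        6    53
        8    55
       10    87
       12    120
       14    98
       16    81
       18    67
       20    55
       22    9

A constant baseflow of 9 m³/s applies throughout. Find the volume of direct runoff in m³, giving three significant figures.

Direct-runoff ordinates (Q − Q_b): 0.0, 10.0, 17.0, 44.0, 46.0, 78.0, 111.0, 89.0, 72.0, 58.0, 46.0, 0.0 m³/s.
ΣQ_DR = 571.0 m³/s.
With Δt = 2 h = 7200 s, V = ΣQ_DR · Δt = 571.0 × 7200 = 4.11 × 10^6 m³.

V ≈ 4.11 × 10^6 m³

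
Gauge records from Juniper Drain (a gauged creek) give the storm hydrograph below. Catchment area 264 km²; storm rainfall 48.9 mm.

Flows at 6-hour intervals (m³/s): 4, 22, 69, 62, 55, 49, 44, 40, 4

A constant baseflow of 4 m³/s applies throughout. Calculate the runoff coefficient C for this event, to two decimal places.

ΣQ_DR = 313.0 m³/s; V = ΣQ_DR·Δt = 6.761 × 10^6 m³.
Runoff depth d = V / A = 25.61 mm.
C = d / P = 25.61 / 48.9 = 0.52.

C ≈ 0.52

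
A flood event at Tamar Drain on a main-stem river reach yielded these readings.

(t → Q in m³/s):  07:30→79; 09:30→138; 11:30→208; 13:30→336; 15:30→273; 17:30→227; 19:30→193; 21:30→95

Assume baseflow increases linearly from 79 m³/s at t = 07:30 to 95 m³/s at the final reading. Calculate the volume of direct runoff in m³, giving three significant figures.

V ≈ 6.14 × 10^6 m³

Direct-runoff ordinates (Q − Q_b): 0.00, 56.71, 124.43, 250.14, 184.86, 136.57, 100.29, 0.00 m³/s.
ΣQ_DR = 853.0 m³/s.
With Δt = 2 h = 7200 s, V = ΣQ_DR · Δt = 853.0 × 7200 = 6.14 × 10^6 m³.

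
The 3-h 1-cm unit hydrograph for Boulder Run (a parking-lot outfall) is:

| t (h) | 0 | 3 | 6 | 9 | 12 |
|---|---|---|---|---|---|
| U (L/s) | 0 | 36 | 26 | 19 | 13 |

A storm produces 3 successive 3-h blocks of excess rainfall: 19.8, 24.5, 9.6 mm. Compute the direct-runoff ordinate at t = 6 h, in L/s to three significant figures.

By discrete convolution, Q_j = Σ (P_i / 10 mm) · U_{j−i}.
At t = 6 h (j=2): Q = (19.8/10)·26 + (24.5/10)·36 + (9.6/10)·0 = 140 L/s.

Q ≈ 140 L/s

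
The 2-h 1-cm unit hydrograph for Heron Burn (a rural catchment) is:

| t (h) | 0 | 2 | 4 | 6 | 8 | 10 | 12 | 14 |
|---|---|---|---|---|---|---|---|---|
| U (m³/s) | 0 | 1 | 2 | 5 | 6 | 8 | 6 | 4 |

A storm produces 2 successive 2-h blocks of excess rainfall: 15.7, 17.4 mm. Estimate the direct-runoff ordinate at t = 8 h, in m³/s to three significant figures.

Q ≈ 18.1 m³/s

By discrete convolution, Q_j = Σ (P_i / 10 mm) · U_{j−i}.
At t = 8 h (j=4): Q = (15.7/10)·6 + (17.4/10)·5 = 18.1 m³/s.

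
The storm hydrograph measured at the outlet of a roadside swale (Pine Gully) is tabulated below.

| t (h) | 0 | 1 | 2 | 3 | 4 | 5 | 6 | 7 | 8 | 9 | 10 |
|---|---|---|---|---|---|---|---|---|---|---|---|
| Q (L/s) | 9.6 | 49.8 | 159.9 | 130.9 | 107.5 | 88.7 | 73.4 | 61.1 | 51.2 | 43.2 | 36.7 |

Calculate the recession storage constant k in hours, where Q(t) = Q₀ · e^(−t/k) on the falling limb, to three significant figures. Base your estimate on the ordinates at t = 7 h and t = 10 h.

k ≈ 5.89 h

On the falling limb, Q drops from 61.1 to 36.7 L/s between t = 7 h and t = 10 h (Δt = 3 h).
k = −Δt / ln(Q₂/Q₁) = −3 / ln(36.7/61.1) = 5.89 h.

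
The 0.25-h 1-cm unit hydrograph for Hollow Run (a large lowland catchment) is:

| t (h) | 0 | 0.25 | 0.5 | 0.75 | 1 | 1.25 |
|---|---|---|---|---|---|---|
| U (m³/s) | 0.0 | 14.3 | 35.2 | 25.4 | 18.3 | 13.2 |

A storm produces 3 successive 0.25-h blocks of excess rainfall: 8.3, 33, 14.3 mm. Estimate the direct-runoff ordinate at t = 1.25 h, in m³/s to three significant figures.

Q ≈ 108 m³/s

By discrete convolution, Q_j = Σ (P_i / 10 mm) · U_{j−i}.
At t = 1.25 h (j=5): Q = (8.3/10)·13.2 + (33/10)·18.3 + (14.3/10)·25.4 = 108 m³/s.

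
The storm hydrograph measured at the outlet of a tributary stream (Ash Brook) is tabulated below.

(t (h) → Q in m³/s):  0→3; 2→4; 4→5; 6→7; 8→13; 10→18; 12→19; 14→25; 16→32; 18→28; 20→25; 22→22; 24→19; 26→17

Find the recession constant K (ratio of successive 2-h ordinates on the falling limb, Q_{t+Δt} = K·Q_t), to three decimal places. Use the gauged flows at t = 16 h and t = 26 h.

Using the recession-limb readings at t = 16 h and t = 26 h: Q falls from 32 to 17 m³/s over 5 intervals.
K = (Q₂/Q₁)^(1/5) = (17/32)^(1/5) = 0.881.

K ≈ 0.881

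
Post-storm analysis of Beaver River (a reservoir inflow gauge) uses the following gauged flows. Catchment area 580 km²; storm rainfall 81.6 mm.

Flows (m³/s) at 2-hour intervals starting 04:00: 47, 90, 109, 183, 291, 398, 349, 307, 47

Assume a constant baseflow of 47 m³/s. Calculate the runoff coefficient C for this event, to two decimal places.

C ≈ 0.21

ΣQ_DR = 1398 m³/s; V = ΣQ_DR·Δt = 1.007 × 10^7 m³.
Runoff depth d = V / A = 17.35 mm.
C = d / P = 17.35 / 81.6 = 0.21.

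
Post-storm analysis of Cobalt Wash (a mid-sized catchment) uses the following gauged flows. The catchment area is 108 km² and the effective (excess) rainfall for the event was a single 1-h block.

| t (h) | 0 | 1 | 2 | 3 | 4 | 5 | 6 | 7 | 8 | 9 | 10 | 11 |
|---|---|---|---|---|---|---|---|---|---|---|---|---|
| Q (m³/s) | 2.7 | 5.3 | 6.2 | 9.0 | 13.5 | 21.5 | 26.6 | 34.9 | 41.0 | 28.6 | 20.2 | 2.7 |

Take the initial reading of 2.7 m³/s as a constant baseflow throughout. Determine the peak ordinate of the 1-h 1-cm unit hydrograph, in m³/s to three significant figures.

Direct runoff: 0.0, 2.6, 3.5, 6.3, 10.8, 18.8, 23.9, 32.2, 38.3, 25.9, 17.5, 0.0 m³/s; ΣQ_DR = 179.8 m³/s, peak = 38.3 m³/s.
Runoff depth d = ΣQ_DR·Δt / A = 179.8 × 3600 / (108 km²) = 5.993 mm.
The 1-cm UH is the DRH scaled by (10 mm)/d, so U_p = 38.3 × 10/5.993 = 63.9 m³/s.

U_p ≈ 63.9 m³/s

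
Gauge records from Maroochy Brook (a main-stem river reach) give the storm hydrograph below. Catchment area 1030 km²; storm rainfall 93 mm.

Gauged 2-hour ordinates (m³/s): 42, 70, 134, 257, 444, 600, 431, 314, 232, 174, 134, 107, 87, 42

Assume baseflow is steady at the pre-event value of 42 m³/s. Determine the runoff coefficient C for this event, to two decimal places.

ΣQ_DR = 2480 m³/s; V = ΣQ_DR·Δt = 1.786 × 10^7 m³.
Runoff depth d = V / A = 17.34 mm.
C = d / P = 17.34 / 93 = 0.19.

C ≈ 0.19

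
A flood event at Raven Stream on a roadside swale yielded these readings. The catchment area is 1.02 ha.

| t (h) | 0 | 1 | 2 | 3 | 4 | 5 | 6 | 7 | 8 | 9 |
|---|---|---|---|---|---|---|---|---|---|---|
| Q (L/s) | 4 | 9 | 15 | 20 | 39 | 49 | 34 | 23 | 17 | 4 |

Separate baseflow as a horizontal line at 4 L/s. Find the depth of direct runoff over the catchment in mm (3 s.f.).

Direct runoff: 0.0, 5.0, 11.0, 16.0, 35.0, 45.0, 30.0, 19.0, 13.0, 0.0 L/s; ΣQ_DR = 174.0 L/s.
V = ΣQ_DR · Δt = 174.0 × 3600 s = 6.264 × 10^5 L.
Over A = 1.02 ha, depth = V / A = 61.4 mm.

d ≈ 61.4 mm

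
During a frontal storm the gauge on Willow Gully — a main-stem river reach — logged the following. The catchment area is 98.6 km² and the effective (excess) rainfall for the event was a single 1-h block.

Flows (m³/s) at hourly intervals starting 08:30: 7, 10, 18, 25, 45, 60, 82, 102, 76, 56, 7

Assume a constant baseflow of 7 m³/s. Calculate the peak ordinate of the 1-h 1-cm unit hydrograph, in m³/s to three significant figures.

U_p ≈ 63.3 m³/s

Direct runoff: 0.0, 3.0, 11.0, 18.0, 38.0, 53.0, 75.0, 95.0, 69.0, 49.0, 0.0 m³/s; ΣQ_DR = 411.0 m³/s, peak = 95.0 m³/s.
Runoff depth d = ΣQ_DR·Δt / A = 411.0 × 3600 / (98.6 km²) = 15.01 mm.
The 1-cm UH is the DRH scaled by (10 mm)/d, so U_p = 95.0 × 10/15.01 = 63.3 m³/s.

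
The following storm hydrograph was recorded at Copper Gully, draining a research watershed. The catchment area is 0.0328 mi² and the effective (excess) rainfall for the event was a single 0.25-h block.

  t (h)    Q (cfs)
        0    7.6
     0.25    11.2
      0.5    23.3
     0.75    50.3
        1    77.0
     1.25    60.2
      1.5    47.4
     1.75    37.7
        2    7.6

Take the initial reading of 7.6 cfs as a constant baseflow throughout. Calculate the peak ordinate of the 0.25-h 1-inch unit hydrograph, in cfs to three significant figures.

U_p ≈ 23.1 cfs

Direct runoff: 0.0, 3.6, 15.7, 42.7, 69.4, 52.6, 39.8, 30.1, 0.0 cfs; ΣQ_DR = 253.9 cfs, peak = 69.4 cfs.
Runoff depth d = ΣQ_DR·Δt / A = 253.9 × 900 / (0.0328 mi²) = 2.999 in.
The 1-inch UH is the DRH scaled by (1 in)/d, so U_p = 69.4 × 1/2.999 = 23.1 cfs.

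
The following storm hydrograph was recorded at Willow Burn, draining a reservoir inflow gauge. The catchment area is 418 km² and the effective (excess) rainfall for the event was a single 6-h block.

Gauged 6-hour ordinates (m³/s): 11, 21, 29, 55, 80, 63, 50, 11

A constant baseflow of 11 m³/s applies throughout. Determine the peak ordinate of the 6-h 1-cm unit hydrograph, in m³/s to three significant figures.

U_p ≈ 57.6 m³/s

Direct runoff: 0.0, 10.0, 18.0, 44.0, 69.0, 52.0, 39.0, 0.0 m³/s; ΣQ_DR = 232.0 m³/s, peak = 69.0 m³/s.
Runoff depth d = ΣQ_DR·Δt / A = 232.0 × 21600 / (418 km²) = 11.99 mm.
The 1-cm UH is the DRH scaled by (10 mm)/d, so U_p = 69.0 × 10/11.99 = 57.6 m³/s.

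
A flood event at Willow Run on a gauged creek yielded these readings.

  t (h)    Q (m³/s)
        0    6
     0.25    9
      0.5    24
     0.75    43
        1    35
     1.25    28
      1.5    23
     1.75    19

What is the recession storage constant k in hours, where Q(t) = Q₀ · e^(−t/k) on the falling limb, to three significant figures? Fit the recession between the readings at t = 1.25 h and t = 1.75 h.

k ≈ 1.29 h

On the falling limb, Q drops from 28 to 19 m³/s between t = 1.25 h and t = 1.75 h (Δt = 0.5 h).
k = −Δt / ln(Q₂/Q₁) = −0.5 / ln(19/28) = 1.29 h.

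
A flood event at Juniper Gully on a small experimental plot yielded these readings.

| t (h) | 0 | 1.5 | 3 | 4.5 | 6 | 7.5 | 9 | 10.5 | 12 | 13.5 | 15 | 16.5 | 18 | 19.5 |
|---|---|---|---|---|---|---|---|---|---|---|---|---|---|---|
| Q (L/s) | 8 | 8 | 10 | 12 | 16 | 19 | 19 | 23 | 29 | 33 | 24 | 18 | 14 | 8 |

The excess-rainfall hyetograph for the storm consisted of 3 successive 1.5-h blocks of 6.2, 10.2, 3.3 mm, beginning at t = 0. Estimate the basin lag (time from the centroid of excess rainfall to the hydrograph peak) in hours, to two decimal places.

Centroid of excess rainfall: t_c = Σ P_i·t̄_i / ΣP_i = 2.0292 h (block centres at 0.75, 2.25, 3.75 h).
Hydrograph peak occurs at t = 13.5 h, so basin lag t_L = 13.5 − 2.0292 = 11.47 h.

t_L ≈ 11.47 h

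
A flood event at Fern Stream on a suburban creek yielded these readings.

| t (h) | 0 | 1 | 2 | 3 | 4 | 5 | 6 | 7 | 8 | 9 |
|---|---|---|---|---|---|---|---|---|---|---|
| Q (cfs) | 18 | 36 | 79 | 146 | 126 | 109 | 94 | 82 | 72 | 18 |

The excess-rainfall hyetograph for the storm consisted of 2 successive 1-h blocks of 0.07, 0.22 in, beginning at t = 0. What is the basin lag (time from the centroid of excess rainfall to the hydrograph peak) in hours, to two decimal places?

Centroid of excess rainfall: t_c = Σ P_i·t̄_i / ΣP_i = 1.2586 h (block centres at 0.5, 1.5 h).
Hydrograph peak occurs at t = 3 h, so basin lag t_L = 3 − 1.2586 = 1.74 h.

t_L ≈ 1.74 h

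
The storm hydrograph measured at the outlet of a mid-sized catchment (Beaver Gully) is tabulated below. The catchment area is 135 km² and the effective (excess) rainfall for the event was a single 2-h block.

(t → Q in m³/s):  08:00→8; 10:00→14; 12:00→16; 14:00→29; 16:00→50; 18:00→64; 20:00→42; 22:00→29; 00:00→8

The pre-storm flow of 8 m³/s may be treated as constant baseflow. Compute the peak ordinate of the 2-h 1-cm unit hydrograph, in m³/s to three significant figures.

U_p ≈ 55.9 m³/s

Direct runoff: 0.0, 6.0, 8.0, 21.0, 42.0, 56.0, 34.0, 21.0, 0.0 m³/s; ΣQ_DR = 188.0 m³/s, peak = 56.0 m³/s.
Runoff depth d = ΣQ_DR·Δt / A = 188.0 × 7200 / (135 km²) = 10.03 mm.
The 1-cm UH is the DRH scaled by (10 mm)/d, so U_p = 56.0 × 10/10.03 = 55.9 m³/s.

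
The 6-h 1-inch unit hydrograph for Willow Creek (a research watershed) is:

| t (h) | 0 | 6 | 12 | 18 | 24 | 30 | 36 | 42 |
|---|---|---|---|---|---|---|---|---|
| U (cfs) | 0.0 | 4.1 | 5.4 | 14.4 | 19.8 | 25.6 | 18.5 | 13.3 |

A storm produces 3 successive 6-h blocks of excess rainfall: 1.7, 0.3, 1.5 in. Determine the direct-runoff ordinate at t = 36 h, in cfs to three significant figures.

By discrete convolution, Q_j = Σ (P_i / 1 in) · U_{j−i}.
At t = 36 h (j=6): Q = (1.7/1)·18.5 + (0.3/1)·25.6 + (1.5/1)·19.8 = 68.8 cfs.

Q ≈ 68.8 cfs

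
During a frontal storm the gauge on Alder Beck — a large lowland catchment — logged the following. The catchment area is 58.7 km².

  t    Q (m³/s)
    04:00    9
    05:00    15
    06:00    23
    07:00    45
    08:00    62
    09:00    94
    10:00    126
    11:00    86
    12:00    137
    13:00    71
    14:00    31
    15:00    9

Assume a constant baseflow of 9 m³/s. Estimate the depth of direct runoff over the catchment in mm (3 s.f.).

d ≈ 36.8 mm

Direct runoff: 0.0, 6.0, 14.0, 36.0, 53.0, 85.0, 117.0, 77.0, 128.0, 62.0, 22.0, 0.0 m³/s; ΣQ_DR = 600.0 m³/s.
V = ΣQ_DR · Δt = 600.0 × 3600 s = 2.160 × 10^6 m³.
Over A = 58.7 km², depth = V / A = 36.8 mm.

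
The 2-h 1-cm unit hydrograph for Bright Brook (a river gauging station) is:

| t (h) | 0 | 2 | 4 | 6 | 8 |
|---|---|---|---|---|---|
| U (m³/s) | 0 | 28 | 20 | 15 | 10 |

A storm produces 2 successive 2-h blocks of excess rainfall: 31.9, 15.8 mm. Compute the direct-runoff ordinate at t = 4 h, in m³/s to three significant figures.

Q ≈ 108 m³/s

By discrete convolution, Q_j = Σ (P_i / 10 mm) · U_{j−i}.
At t = 4 h (j=2): Q = (31.9/10)·20 + (15.8/10)·28 = 108 m³/s.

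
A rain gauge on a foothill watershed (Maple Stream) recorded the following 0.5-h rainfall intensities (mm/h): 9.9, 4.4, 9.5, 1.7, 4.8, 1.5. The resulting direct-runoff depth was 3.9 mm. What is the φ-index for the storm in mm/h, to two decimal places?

φ ≈ 5.80 mm/h

Only the 2 blocks with intensity above φ contribute runoff: 9.9, 9.5 mm/h.
Σ(I−φ)·Δt = d  ⇒  (9.9+9.5 − 2φ)·0.5 = 3.9
φ = (19.40 − 3.9/0.5) / 2 = 5.80 mm/h.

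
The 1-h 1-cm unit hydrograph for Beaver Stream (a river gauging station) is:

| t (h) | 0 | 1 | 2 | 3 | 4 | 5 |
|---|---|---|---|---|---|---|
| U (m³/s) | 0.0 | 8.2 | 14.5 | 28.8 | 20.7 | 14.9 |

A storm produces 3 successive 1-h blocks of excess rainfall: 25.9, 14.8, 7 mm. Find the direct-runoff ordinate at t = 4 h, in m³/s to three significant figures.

By discrete convolution, Q_j = Σ (P_i / 10 mm) · U_{j−i}.
At t = 4 h (j=4): Q = (25.9/10)·20.7 + (14.8/10)·28.8 + (7/10)·14.5 = 106 m³/s.

Q ≈ 106 m³/s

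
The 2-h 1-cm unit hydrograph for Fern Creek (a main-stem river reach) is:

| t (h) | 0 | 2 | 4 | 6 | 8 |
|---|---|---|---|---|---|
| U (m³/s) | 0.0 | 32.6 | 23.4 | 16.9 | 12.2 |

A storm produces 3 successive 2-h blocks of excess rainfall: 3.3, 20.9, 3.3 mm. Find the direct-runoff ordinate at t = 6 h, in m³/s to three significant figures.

Q ≈ 65.2 m³/s

By discrete convolution, Q_j = Σ (P_i / 10 mm) · U_{j−i}.
At t = 6 h (j=3): Q = (3.3/10)·16.9 + (20.9/10)·23.4 + (3.3/10)·32.6 = 65.2 m³/s.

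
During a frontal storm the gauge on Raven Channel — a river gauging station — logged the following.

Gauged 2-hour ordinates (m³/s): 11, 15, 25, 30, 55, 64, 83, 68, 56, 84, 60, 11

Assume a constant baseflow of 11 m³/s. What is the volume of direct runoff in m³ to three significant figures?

Direct-runoff ordinates (Q − Q_b): 0.0, 4.0, 14.0, 19.0, 44.0, 53.0, 72.0, 57.0, 45.0, 73.0, 49.0, 0.0 m³/s.
ΣQ_DR = 430.0 m³/s.
With Δt = 2 h = 7200 s, V = ΣQ_DR · Δt = 430.0 × 7200 = 3.10 × 10^6 m³.

V ≈ 3.10 × 10^6 m³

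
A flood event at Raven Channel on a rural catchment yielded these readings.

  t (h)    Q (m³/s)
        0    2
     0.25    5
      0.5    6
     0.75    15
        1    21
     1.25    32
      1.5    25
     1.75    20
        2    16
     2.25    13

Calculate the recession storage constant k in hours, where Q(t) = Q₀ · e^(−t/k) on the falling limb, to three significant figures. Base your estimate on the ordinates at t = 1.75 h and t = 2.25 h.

On the falling limb, Q drops from 20 to 13 m³/s between t = 1.75 h and t = 2.25 h (Δt = 0.5 h).
k = −Δt / ln(Q₂/Q₁) = −0.5 / ln(13/20) = 1.16 h.

k ≈ 1.16 h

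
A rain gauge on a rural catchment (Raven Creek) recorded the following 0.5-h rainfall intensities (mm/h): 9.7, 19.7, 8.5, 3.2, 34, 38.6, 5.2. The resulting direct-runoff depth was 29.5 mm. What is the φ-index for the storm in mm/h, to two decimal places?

φ ≈ 11.10 mm/h

Only the 3 blocks with intensity above φ contribute runoff: 19.7, 34, 38.6 mm/h.
Σ(I−φ)·Δt = d  ⇒  (19.7+34+38.6 − 3φ)·0.5 = 29.5
φ = (92.30 − 29.5/0.5) / 3 = 11.10 mm/h.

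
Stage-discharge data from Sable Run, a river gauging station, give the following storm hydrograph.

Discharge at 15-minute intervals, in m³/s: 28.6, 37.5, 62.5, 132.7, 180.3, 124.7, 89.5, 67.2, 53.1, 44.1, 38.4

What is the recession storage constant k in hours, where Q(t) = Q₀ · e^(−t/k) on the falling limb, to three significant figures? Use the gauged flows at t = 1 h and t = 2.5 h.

k ≈ 0.970 h

On the falling limb, Q drops from 180.3 to 38.4 m³/s between t = 1 h and t = 2.5 h (Δt = 1.5 h).
k = −Δt / ln(Q₂/Q₁) = −1.5 / ln(38.4/180.3) = 0.970 h.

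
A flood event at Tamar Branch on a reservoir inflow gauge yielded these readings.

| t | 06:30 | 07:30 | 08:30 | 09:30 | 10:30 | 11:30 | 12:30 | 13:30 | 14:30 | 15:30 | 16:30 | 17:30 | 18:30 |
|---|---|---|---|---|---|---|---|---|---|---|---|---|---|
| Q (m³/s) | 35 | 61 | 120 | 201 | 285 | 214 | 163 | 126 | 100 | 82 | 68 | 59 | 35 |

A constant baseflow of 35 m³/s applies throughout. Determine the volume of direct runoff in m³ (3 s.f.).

Direct-runoff ordinates (Q − Q_b): 0.0, 26.0, 85.0, 166.0, 250.0, 179.0, 128.0, 91.0, 65.0, 47.0, 33.0, 24.0, 0.0 m³/s.
ΣQ_DR = 1094 m³/s.
With Δt = 1 h = 3600 s, V = ΣQ_DR · Δt = 1094 × 3600 = 3.94 × 10^6 m³.

V ≈ 3.94 × 10^6 m³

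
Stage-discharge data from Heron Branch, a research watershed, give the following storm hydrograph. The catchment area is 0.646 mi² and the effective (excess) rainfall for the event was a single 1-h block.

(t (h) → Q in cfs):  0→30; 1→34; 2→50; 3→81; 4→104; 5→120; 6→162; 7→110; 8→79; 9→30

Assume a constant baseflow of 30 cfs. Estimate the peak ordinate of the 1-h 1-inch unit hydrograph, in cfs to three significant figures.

Direct runoff: 0.0, 4.0, 20.0, 51.0, 74.0, 90.0, 132.0, 80.0, 49.0, 0.0 cfs; ΣQ_DR = 500.0 cfs, peak = 132.0 cfs.
Runoff depth d = ΣQ_DR·Δt / A = 500.0 × 3600 / (0.646 mi²) = 1.199 in.
The 1-inch UH is the DRH scaled by (1 in)/d, so U_p = 132.0 × 1/1.199 = 110 cfs.

U_p ≈ 110 cfs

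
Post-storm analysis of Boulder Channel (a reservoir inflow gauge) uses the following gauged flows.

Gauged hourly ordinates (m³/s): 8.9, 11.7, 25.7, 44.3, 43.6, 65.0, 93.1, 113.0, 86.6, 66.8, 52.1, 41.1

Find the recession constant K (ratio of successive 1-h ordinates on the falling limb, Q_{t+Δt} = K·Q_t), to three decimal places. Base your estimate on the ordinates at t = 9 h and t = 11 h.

Using the recession-limb readings at t = 9 h and t = 11 h: Q falls from 66.8 to 41.1 m³/s over 2 intervals.
K = (Q₂/Q₁)^(1/2) = (41.1/66.8)^(1/2) = 0.784.

K ≈ 0.784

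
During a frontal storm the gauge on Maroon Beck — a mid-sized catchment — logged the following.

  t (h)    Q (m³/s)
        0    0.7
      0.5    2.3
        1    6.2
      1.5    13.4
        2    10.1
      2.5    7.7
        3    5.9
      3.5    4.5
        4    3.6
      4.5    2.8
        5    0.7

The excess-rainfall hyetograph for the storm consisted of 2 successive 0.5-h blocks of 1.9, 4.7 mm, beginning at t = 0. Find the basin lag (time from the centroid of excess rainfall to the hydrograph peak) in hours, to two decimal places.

t_L ≈ 0.89 h

Centroid of excess rainfall: t_c = Σ P_i·t̄_i / ΣP_i = 0.6061 h (block centres at 0.25, 0.75 h).
Hydrograph peak occurs at t = 1.5 h, so basin lag t_L = 1.5 − 0.6061 = 0.89 h.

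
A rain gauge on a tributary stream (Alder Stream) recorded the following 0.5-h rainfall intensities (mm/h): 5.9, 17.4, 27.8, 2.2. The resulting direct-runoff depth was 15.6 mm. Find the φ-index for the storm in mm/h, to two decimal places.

φ ≈ 7.00 mm/h

Only the 2 blocks with intensity above φ contribute runoff: 17.4, 27.8 mm/h.
Σ(I−φ)·Δt = d  ⇒  (17.4+27.8 − 2φ)·0.5 = 15.6
φ = (45.20 − 15.6/0.5) / 2 = 7.00 mm/h.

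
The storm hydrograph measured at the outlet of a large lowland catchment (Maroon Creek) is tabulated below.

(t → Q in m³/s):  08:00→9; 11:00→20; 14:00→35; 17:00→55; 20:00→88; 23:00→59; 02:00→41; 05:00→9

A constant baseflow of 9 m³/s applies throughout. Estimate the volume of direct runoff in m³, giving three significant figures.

Direct-runoff ordinates (Q − Q_b): 0.0, 11.0, 26.0, 46.0, 79.0, 50.0, 32.0, 0.0 m³/s.
ΣQ_DR = 244.0 m³/s.
With Δt = 3 h = 10800 s, V = ΣQ_DR · Δt = 244.0 × 10800 = 2.64 × 10^6 m³.

V ≈ 2.64 × 10^6 m³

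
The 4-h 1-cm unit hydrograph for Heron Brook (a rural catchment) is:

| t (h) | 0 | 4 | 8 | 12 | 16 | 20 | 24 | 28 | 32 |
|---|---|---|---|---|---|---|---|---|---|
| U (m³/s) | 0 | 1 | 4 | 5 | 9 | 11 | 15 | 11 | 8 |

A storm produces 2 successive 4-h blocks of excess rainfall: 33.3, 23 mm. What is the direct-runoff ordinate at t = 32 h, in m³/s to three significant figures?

Q ≈ 51.9 m³/s

By discrete convolution, Q_j = Σ (P_i / 10 mm) · U_{j−i}.
At t = 32 h (j=8): Q = (33.3/10)·8 + (23/10)·11 = 51.9 m³/s.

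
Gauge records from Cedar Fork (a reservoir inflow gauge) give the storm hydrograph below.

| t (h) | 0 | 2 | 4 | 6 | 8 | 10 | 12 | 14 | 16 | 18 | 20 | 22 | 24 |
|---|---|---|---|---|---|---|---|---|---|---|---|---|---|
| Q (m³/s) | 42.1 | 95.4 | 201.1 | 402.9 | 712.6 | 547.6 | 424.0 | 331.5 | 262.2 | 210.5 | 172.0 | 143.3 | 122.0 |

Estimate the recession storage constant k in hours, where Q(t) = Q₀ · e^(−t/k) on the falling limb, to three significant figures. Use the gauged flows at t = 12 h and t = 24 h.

k ≈ 9.63 h

On the falling limb, Q drops from 424.0 to 122.0 m³/s between t = 12 h and t = 24 h (Δt = 12 h).
k = −Δt / ln(Q₂/Q₁) = −12 / ln(122.0/424.0) = 9.63 h.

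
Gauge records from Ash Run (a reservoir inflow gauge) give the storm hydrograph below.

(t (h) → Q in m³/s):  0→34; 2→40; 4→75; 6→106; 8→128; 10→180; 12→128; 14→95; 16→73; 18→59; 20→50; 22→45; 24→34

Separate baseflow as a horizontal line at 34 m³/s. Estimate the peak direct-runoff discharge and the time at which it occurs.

Q_p = 146.0 m³/s at t = 10 h

Subtracting baseflow gives direct-runoff ordinates: 0.0, 6.0, 41.0, 72.0, 94.0, 146.0, 94.0, 61.0, 39.0, 25.0, 16.0, 11.0, 0.0 m³/s.
The maximum is 146.0 m³/s, occurring at the reading for t = 10 h.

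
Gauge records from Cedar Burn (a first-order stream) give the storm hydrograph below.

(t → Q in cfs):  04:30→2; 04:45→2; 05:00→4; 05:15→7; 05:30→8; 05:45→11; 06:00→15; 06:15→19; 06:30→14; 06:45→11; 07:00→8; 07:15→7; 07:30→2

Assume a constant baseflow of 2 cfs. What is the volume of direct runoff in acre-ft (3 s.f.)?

V ≈ 1.74 acre-ft

Direct-runoff ordinates (Q − Q_b): 0.0, 0.0, 2.0, 5.0, 6.0, 9.0, 13.0, 17.0, 12.0, 9.0, 6.0, 5.0, 0.0 cfs.
ΣQ_DR = 84.00 cfs.
With Δt = 0.25 h = 900 s, V = ΣQ_DR · Δt = 84.00 × 900 = 75600 ft³ = 1.74 acre-ft.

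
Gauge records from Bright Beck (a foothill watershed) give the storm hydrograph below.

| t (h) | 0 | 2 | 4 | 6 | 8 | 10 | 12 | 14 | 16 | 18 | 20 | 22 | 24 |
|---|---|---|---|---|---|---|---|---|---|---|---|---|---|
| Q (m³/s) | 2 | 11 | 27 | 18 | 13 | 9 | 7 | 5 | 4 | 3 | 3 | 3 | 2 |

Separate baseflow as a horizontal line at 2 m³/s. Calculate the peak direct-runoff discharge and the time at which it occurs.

Subtracting baseflow gives direct-runoff ordinates: 0.0, 9.0, 25.0, 16.0, 11.0, 7.0, 5.0, 3.0, 2.0, 1.0, 1.0, 1.0, 0.0 m³/s.
The maximum is 25.0 m³/s, occurring at the reading for t = 4 h.

Q_p = 25.0 m³/s at t = 4 h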